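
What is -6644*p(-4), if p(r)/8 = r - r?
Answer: 0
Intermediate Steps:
p(r) = 0 (p(r) = 8*(r - r) = 8*0 = 0)
-6644*p(-4) = -6644*0 = 0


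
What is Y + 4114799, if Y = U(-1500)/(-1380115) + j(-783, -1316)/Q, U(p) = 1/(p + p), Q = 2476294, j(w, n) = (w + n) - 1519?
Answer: 21093923468048458418147/5126355740715000 ≈ 4.1148e+6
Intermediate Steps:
j(w, n) = -1519 + n + w (j(w, n) = (n + w) - 1519 = -1519 + n + w)
U(p) = 1/(2*p)
Y = -7489882866853/5126355740715000 (Y = ((1/2)/(-1500))/(-1380115) + (-1519 - 1316 - 783)/2476294 = ((1/2)*(-1/1500))*(-1/1380115) - 3618*1/2476294 = -1/3000*(-1/1380115) - 1809/1238147 = 1/4140345000 - 1809/1238147 = -7489882866853/5126355740715000 ≈ -0.0014611)
Y + 4114799 = -7489882866853/5126355740715000 + 4114799 = 21093923468048458418147/5126355740715000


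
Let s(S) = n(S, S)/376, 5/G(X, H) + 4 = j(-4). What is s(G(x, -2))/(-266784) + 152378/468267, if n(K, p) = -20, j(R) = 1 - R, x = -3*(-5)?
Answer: 1273763834141/3914352490944 ≈ 0.32541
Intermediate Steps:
x = 15
G(X, H) = 5 (G(X, H) = 5/(-4 + (1 - 1*(-4))) = 5/(-4 + (1 + 4)) = 5/(-4 + 5) = 5/1 = 5*1 = 5)
s(S) = -5/94 (s(S) = -20/376 = -20*1/376 = -5/94)
s(G(x, -2))/(-266784) + 152378/468267 = -5/94/(-266784) + 152378/468267 = -5/94*(-1/266784) + 152378*(1/468267) = 5/25077696 + 152378/468267 = 1273763834141/3914352490944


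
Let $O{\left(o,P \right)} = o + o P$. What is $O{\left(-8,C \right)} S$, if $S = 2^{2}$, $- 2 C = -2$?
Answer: $-64$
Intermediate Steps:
$C = 1$ ($C = \left(- \frac{1}{2}\right) \left(-2\right) = 1$)
$O{\left(o,P \right)} = o + P o$
$S = 4$
$O{\left(-8,C \right)} S = - 8 \left(1 + 1\right) 4 = \left(-8\right) 2 \cdot 4 = \left(-16\right) 4 = -64$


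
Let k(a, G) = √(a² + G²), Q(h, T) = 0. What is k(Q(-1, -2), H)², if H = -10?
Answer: 100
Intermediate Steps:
k(a, G) = √(G² + a²)
k(Q(-1, -2), H)² = (√((-10)² + 0²))² = (√(100 + 0))² = (√100)² = 10² = 100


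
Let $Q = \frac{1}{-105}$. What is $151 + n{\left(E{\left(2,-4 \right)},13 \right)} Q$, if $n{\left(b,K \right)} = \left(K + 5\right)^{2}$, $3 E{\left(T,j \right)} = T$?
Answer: $\frac{5177}{35} \approx 147.91$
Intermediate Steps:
$E{\left(T,j \right)} = \frac{T}{3}$
$n{\left(b,K \right)} = \left(5 + K\right)^{2}$
$Q = - \frac{1}{105} \approx -0.0095238$
$151 + n{\left(E{\left(2,-4 \right)},13 \right)} Q = 151 + \left(5 + 13\right)^{2} \left(- \frac{1}{105}\right) = 151 + 18^{2} \left(- \frac{1}{105}\right) = 151 + 324 \left(- \frac{1}{105}\right) = 151 - \frac{108}{35} = \frac{5177}{35}$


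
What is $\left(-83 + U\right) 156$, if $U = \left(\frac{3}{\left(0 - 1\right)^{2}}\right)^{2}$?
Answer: $-11544$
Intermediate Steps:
$U = 9$ ($U = \left(\frac{3}{\left(-1\right)^{2}}\right)^{2} = \left(\frac{3}{1}\right)^{2} = \left(3 \cdot 1\right)^{2} = 3^{2} = 9$)
$\left(-83 + U\right) 156 = \left(-83 + 9\right) 156 = \left(-74\right) 156 = -11544$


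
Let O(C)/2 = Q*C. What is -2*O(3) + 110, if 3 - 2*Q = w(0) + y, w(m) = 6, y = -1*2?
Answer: 116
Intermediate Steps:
y = -2
Q = -½ (Q = 3/2 - (6 - 2)/2 = 3/2 - ½*4 = 3/2 - 2 = -½ ≈ -0.50000)
O(C) = -C (O(C) = 2*(-C/2) = -C)
-2*O(3) + 110 = -(-2)*3 + 110 = -2*(-3) + 110 = 6 + 110 = 116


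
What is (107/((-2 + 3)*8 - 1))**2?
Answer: 11449/49 ≈ 233.65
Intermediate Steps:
(107/((-2 + 3)*8 - 1))**2 = (107/(1*8 - 1))**2 = (107/(8 - 1))**2 = (107/7)**2 = 11449/49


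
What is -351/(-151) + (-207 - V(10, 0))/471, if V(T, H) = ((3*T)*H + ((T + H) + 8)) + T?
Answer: 129836/71121 ≈ 1.8256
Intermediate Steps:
V(T, H) = 8 + H + 2*T + 3*H*T (V(T, H) = (3*H*T + ((H + T) + 8)) + T = (3*H*T + (8 + H + T)) + T = (8 + H + T + 3*H*T) + T = 8 + H + 2*T + 3*H*T)
-351/(-151) + (-207 - V(10, 0))/471 = -351/(-151) + (-207 - (8 + 0 + 2*10 + 3*0*10))/471 = -351*(-1/151) + (-207 - (8 + 0 + 20 + 0))*(1/471) = 351/151 + (-207 - 1*28)*(1/471) = 351/151 + (-207 - 28)*(1/471) = 351/151 - 235*1/471 = 351/151 - 235/471 = 129836/71121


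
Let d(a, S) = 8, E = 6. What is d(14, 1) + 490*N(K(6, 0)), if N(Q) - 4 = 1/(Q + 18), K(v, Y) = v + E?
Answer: 5953/3 ≈ 1984.3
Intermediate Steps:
K(v, Y) = 6 + v (K(v, Y) = v + 6 = 6 + v)
N(Q) = 4 + 1/(18 + Q) (N(Q) = 4 + 1/(Q + 18) = 4 + 1/(18 + Q))
d(14, 1) + 490*N(K(6, 0)) = 8 + 490*((73 + 4*(6 + 6))/(18 + (6 + 6))) = 8 + 490*((73 + 4*12)/(18 + 12)) = 8 + 490*((73 + 48)/30) = 8 + 490*((1/30)*121) = 8 + 490*(121/30) = 8 + 5929/3 = 5953/3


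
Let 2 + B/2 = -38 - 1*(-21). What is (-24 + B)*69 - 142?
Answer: -4420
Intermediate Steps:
B = -38 (B = -4 + 2*(-38 - 1*(-21)) = -4 + 2*(-38 + 21) = -4 + 2*(-17) = -4 - 34 = -38)
(-24 + B)*69 - 142 = (-24 - 38)*69 - 142 = -62*69 - 142 = -4278 - 142 = -4420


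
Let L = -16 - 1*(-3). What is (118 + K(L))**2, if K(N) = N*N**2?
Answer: 4322241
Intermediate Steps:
L = -13 (L = -16 + 3 = -13)
K(N) = N**3
(118 + K(L))**2 = (118 + (-13)**3)**2 = (118 - 2197)**2 = (-2079)**2 = 4322241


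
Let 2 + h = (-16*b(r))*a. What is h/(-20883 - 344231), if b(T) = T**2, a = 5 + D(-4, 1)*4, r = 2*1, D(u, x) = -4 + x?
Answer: -223/182557 ≈ -0.0012215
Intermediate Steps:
r = 2
a = -7 (a = 5 + (-4 + 1)*4 = 5 - 3*4 = 5 - 12 = -7)
h = 446 (h = -2 - 16*2**2*(-7) = -2 - 16*4*(-7) = -2 - 64*(-7) = -2 + 448 = 446)
h/(-20883 - 344231) = 446/(-20883 - 344231) = 446/(-365114) = 446*(-1/365114) = -223/182557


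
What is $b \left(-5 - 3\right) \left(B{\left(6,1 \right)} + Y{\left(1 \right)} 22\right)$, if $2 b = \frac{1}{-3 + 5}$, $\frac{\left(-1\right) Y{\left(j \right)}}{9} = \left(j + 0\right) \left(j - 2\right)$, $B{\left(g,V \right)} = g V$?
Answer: $-408$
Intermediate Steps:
$B{\left(g,V \right)} = V g$
$Y{\left(j \right)} = - 9 j \left(-2 + j\right)$ ($Y{\left(j \right)} = - 9 \left(j + 0\right) \left(j - 2\right) = - 9 j \left(-2 + j\right)$)
$b = \frac{1}{4}$ ($b = \frac{1}{2 \left(-3 + 5\right)} = \frac{1}{2 \cdot 2} = \frac{1}{2} \cdot \frac{1}{2} = \frac{1}{4} \approx 0.25$)
$b \left(-5 - 3\right) \left(B{\left(6,1 \right)} + Y{\left(1 \right)} 22\right) = \frac{-5 - 3}{4} \left(1 \cdot 6 + 9 \cdot 1 \left(2 - 1\right) 22\right) = \frac{1}{4} \left(-8\right) \left(6 + 9 \cdot 1 \left(2 - 1\right) 22\right) = - 2 \left(6 + 9 \cdot 1 \cdot 1 \cdot 22\right) = - 2 \left(6 + 9 \cdot 22\right) = - 2 \left(6 + 198\right) = \left(-2\right) 204 = -408$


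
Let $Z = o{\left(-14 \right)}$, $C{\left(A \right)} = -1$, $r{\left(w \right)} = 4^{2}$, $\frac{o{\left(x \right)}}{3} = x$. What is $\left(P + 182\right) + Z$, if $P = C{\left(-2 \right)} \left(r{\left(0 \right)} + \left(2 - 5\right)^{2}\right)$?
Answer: $115$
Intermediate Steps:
$o{\left(x \right)} = 3 x$
$r{\left(w \right)} = 16$
$Z = -42$ ($Z = 3 \left(-14\right) = -42$)
$P = -25$ ($P = - (16 + \left(2 - 5\right)^{2}) = - (16 + \left(-3\right)^{2}) = - (16 + 9) = \left(-1\right) 25 = -25$)
$\left(P + 182\right) + Z = \left(-25 + 182\right) - 42 = 157 - 42 = 115$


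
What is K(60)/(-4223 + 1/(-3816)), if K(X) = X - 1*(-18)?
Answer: -22896/1239613 ≈ -0.018470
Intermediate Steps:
K(X) = 18 + X (K(X) = X + 18 = 18 + X)
K(60)/(-4223 + 1/(-3816)) = (18 + 60)/(-4223 + 1/(-3816)) = 78/(-4223 - 1/3816) = 78/(-16114969/3816) = 78*(-3816/16114969) = -22896/1239613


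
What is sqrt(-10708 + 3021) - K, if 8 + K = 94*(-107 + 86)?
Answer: 1982 + I*sqrt(7687) ≈ 1982.0 + 87.676*I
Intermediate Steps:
K = -1982 (K = -8 + 94*(-107 + 86) = -8 + 94*(-21) = -8 - 1974 = -1982)
sqrt(-10708 + 3021) - K = sqrt(-10708 + 3021) - 1*(-1982) = sqrt(-7687) + 1982 = I*sqrt(7687) + 1982 = 1982 + I*sqrt(7687)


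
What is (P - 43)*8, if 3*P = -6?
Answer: -360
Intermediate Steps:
P = -2 (P = (1/3)*(-6) = -2)
(P - 43)*8 = (-2 - 43)*8 = -45*8 = -360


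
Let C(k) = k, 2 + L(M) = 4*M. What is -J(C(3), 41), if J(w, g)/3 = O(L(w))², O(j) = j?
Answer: -300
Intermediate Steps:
L(M) = -2 + 4*M
J(w, g) = 3*(-2 + 4*w)²
-J(C(3), 41) = -12*(-1 + 2*3)² = -12*(-1 + 6)² = -12*5² = -12*25 = -1*300 = -300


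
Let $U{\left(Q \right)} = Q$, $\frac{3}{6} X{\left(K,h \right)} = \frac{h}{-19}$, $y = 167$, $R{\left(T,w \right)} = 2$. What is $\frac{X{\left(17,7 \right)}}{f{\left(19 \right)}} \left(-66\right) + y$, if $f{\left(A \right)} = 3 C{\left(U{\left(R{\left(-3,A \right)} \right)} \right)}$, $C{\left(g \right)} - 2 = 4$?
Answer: $\frac{9673}{57} \approx 169.7$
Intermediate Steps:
$X{\left(K,h \right)} = - \frac{2 h}{19}$ ($X{\left(K,h \right)} = 2 \frac{h}{-19} = 2 h \left(- \frac{1}{19}\right) = 2 \left(- \frac{h}{19}\right) = - \frac{2 h}{19}$)
$C{\left(g \right)} = 6$ ($C{\left(g \right)} = 2 + 4 = 6$)
$f{\left(A \right)} = 18$ ($f{\left(A \right)} = 3 \cdot 6 = 18$)
$\frac{X{\left(17,7 \right)}}{f{\left(19 \right)}} \left(-66\right) + y = \frac{\left(- \frac{2}{19}\right) 7}{18} \left(-66\right) + 167 = \left(- \frac{14}{19}\right) \frac{1}{18} \left(-66\right) + 167 = \left(- \frac{7}{171}\right) \left(-66\right) + 167 = \frac{154}{57} + 167 = \frac{9673}{57}$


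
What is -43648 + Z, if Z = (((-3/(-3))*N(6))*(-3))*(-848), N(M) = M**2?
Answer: 47936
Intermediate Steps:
Z = 91584 (Z = ((-3/(-3)*6**2)*(-3))*(-848) = ((-3*(-1/3)*36)*(-3))*(-848) = ((1*36)*(-3))*(-848) = (36*(-3))*(-848) = -108*(-848) = 91584)
-43648 + Z = -43648 + 91584 = 47936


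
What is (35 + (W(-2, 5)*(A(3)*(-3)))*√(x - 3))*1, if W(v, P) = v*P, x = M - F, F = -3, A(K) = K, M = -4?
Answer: 35 + 180*I ≈ 35.0 + 180.0*I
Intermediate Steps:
x = -1 (x = -4 - 1*(-3) = -4 + 3 = -1)
W(v, P) = P*v
(35 + (W(-2, 5)*(A(3)*(-3)))*√(x - 3))*1 = (35 + ((5*(-2))*(3*(-3)))*√(-1 - 3))*1 = (35 + (-10*(-9))*√(-4))*1 = (35 + 90*(2*I))*1 = (35 + 180*I)*1 = 35 + 180*I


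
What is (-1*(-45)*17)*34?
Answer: 26010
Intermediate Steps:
(-1*(-45)*17)*34 = (45*17)*34 = 765*34 = 26010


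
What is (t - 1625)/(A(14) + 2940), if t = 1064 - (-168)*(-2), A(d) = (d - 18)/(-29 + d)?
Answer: -13455/44104 ≈ -0.30507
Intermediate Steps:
A(d) = (-18 + d)/(-29 + d)
t = 728 (t = 1064 - 1*336 = 1064 - 336 = 728)
(t - 1625)/(A(14) + 2940) = (728 - 1625)/((-18 + 14)/(-29 + 14) + 2940) = -897/(-4/(-15) + 2940) = -897/(-1/15*(-4) + 2940) = -897/(4/15 + 2940) = -897/44104/15 = -897*15/44104 = -13455/44104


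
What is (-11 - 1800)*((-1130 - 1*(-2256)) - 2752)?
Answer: 2944686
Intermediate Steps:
(-11 - 1800)*((-1130 - 1*(-2256)) - 2752) = -1811*((-1130 + 2256) - 2752) = -1811*(1126 - 2752) = -1811*(-1626) = 2944686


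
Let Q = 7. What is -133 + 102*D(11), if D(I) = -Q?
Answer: -847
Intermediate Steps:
D(I) = -7 (D(I) = -1*7 = -7)
-133 + 102*D(11) = -133 + 102*(-7) = -133 - 714 = -847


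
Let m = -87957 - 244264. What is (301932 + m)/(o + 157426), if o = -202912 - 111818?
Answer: 4327/22472 ≈ 0.19255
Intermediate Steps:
m = -332221
o = -314730
(301932 + m)/(o + 157426) = (301932 - 332221)/(-314730 + 157426) = -30289/(-157304) = -30289*(-1/157304) = 4327/22472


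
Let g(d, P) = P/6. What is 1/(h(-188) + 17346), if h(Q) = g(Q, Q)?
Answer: 3/51944 ≈ 5.7755e-5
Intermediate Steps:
g(d, P) = P/6 (g(d, P) = P*(1/6) = P/6)
h(Q) = Q/6
1/(h(-188) + 17346) = 1/((1/6)*(-188) + 17346) = 1/(-94/3 + 17346) = 1/(51944/3) = 3/51944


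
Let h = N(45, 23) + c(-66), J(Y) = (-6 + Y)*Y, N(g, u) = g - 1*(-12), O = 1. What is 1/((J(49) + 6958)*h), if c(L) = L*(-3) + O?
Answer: 1/2320640 ≈ 4.3092e-7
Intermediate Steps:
N(g, u) = 12 + g (N(g, u) = g + 12 = 12 + g)
J(Y) = Y*(-6 + Y)
c(L) = 1 - 3*L (c(L) = L*(-3) + 1 = -3*L + 1 = 1 - 3*L)
h = 256 (h = (12 + 45) + (1 - 3*(-66)) = 57 + (1 + 198) = 57 + 199 = 256)
1/((J(49) + 6958)*h) = 1/((49*(-6 + 49) + 6958)*256) = (1/256)/(49*43 + 6958) = (1/256)/(2107 + 6958) = (1/256)/9065 = (1/9065)*(1/256) = 1/2320640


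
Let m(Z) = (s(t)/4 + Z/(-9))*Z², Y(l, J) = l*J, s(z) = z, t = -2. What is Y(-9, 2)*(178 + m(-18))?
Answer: -11952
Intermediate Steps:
Y(l, J) = J*l
m(Z) = Z²*(-½ - Z/9) (m(Z) = (-2/4 + Z/(-9))*Z² = (-2*¼ + Z*(-⅑))*Z² = (-½ - Z/9)*Z² = Z²*(-½ - Z/9))
Y(-9, 2)*(178 + m(-18)) = (2*(-9))*(178 + (1/18)*(-18)²*(-9 - 2*(-18))) = -18*(178 + (1/18)*324*(-9 + 36)) = -18*(178 + (1/18)*324*27) = -18*(178 + 486) = -18*664 = -11952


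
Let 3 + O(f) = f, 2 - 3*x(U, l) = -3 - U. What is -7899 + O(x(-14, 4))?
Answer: -7905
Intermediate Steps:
x(U, l) = 5/3 + U/3 (x(U, l) = 2/3 - (-3 - U)/3 = 2/3 + (1 + U/3) = 5/3 + U/3)
O(f) = -3 + f
-7899 + O(x(-14, 4)) = -7899 + (-3 + (5/3 + (1/3)*(-14))) = -7899 + (-3 + (5/3 - 14/3)) = -7899 + (-3 - 3) = -7899 - 6 = -7905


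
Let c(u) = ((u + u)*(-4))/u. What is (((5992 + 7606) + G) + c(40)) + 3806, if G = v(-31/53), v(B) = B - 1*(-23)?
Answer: 923176/53 ≈ 17418.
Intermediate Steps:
v(B) = 23 + B (v(B) = B + 23 = 23 + B)
G = 1188/53 (G = 23 - 31/53 = 1188/53 ≈ 22.415)
c(u) = -8 (c(u) = ((2*u)*(-4))/u = (-8*u)/u = -8)
(((5992 + 7606) + G) + c(40)) + 3806 = (((5992 + 7606) + 1188/53) - 8) + 3806 = ((13598 + 1188/53) - 8) + 3806 = (721882/53 - 8) + 3806 = 721458/53 + 3806 = 923176/53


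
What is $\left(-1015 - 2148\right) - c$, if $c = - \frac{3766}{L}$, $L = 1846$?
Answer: $- \frac{2917566}{923} \approx -3161.0$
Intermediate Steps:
$c = - \frac{1883}{923}$ ($c = - \frac{3766}{1846} = \left(-3766\right) \frac{1}{1846} = - \frac{1883}{923} \approx -2.0401$)
$\left(-1015 - 2148\right) - c = \left(-1015 - 2148\right) - - \frac{1883}{923} = -3163 + \frac{1883}{923} = - \frac{2917566}{923}$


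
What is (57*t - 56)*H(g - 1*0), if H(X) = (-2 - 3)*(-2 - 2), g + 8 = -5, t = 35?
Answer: 38780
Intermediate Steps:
g = -13 (g = -8 - 5 = -13)
H(X) = 20 (H(X) = -5*(-4) = 20)
(57*t - 56)*H(g - 1*0) = (57*35 - 56)*20 = (1995 - 56)*20 = 1939*20 = 38780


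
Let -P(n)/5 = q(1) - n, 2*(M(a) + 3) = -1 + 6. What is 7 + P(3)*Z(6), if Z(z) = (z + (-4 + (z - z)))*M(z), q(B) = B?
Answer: -3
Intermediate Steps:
M(a) = -1/2 (M(a) = -3 + (-1 + 6)/2 = -3 + (1/2)*5 = -3 + 5/2 = -1/2)
P(n) = -5 + 5*n (P(n) = -5*(1 - n) = -5 + 5*n)
Z(z) = 2 - z/2 (Z(z) = (z + (-4 + (z - z)))*(-1/2) = (z + (-4 + 0))*(-1/2) = (z - 4)*(-1/2) = (-4 + z)*(-1/2) = 2 - z/2)
7 + P(3)*Z(6) = 7 + (-5 + 5*3)*(2 - 1/2*6) = 7 + (-5 + 15)*(2 - 3) = 7 + 10*(-1) = 7 - 10 = -3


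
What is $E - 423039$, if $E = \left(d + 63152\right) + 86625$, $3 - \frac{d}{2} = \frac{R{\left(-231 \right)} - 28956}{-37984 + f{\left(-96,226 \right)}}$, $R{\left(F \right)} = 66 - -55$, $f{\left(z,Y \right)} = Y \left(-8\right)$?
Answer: $- \frac{5436730211}{19896} \approx -2.7326 \cdot 10^{5}$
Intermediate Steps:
$f{\left(z,Y \right)} = - 8 Y$
$R{\left(F \right)} = 121$ ($R{\left(F \right)} = 66 + 55 = 121$)
$d = \frac{90541}{19896}$ ($d = 6 - 2 \frac{121 - 28956}{-37984 - 1808} = 6 - 2 \left(- \frac{28835}{-37984 - 1808}\right) = 6 - 2 \left(- \frac{28835}{-39792}\right) = 6 - 2 \left(\left(-28835\right) \left(- \frac{1}{39792}\right)\right) = 6 - \frac{28835}{19896} = \frac{90541}{19896} \approx 4.5507$)
$E = \frac{2980053733}{19896}$ ($E = \left(\frac{90541}{19896} + 63152\right) + 86625 = \frac{1256562733}{19896} + 86625 = \frac{2980053733}{19896} \approx 1.4978 \cdot 10^{5}$)
$E - 423039 = \frac{2980053733}{19896} - 423039 = - \frac{5436730211}{19896}$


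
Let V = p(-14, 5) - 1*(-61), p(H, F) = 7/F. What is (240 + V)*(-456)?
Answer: -689472/5 ≈ -1.3789e+5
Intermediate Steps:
V = 312/5 (V = 7/5 - 1*(-61) = 7*(1/5) + 61 = 7/5 + 61 = 312/5 ≈ 62.400)
(240 + V)*(-456) = (240 + 312/5)*(-456) = (1512/5)*(-456) = -689472/5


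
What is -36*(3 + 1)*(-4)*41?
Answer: 23616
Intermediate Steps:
-36*(3 + 1)*(-4)*41 = -144*(-4)*41 = -36*(-16)*41 = 576*41 = 23616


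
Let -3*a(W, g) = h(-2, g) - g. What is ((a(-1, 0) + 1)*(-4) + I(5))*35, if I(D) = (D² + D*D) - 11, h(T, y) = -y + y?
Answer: 1225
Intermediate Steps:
h(T, y) = 0
a(W, g) = g/3 (a(W, g) = -(0 - g)/3 = -(-1)*g/3 = g/3)
I(D) = -11 + 2*D² (I(D) = (D² + D²) - 11 = 2*D² - 11 = -11 + 2*D²)
((a(-1, 0) + 1)*(-4) + I(5))*35 = (((⅓)*0 + 1)*(-4) + (-11 + 2*5²))*35 = ((0 + 1)*(-4) + (-11 + 2*25))*35 = (1*(-4) + (-11 + 50))*35 = (-4 + 39)*35 = 35*35 = 1225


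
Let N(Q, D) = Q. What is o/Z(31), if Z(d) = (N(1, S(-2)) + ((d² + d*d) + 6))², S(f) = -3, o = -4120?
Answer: -4120/3721041 ≈ -0.0011072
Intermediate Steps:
Z(d) = (7 + 2*d²)² (Z(d) = (1 + ((d² + d*d) + 6))² = (1 + ((d² + d²) + 6))² = (1 + (2*d² + 6))² = (1 + (6 + 2*d²))² = (7 + 2*d²)²)
o/Z(31) = -4120/(7 + 2*31²)² = -4120/(7 + 2*961)² = -4120/(7 + 1922)² = -4120/(1929²) = -4120/3721041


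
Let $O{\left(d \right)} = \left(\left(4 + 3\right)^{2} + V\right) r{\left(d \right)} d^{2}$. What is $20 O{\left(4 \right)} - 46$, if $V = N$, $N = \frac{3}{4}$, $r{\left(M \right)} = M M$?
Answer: $254674$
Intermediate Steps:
$r{\left(M \right)} = M^{2}$
$N = \frac{3}{4}$ ($N = 3 \cdot \frac{1}{4} = \frac{3}{4} \approx 0.75$)
$V = \frac{3}{4} \approx 0.75$
$O{\left(d \right)} = \frac{199 d^{4}}{4}$ ($O{\left(d \right)} = \left(\left(4 + 3\right)^{2} + \frac{3}{4}\right) d^{2} d^{2} = \left(7^{2} + \frac{3}{4}\right) d^{4} = \left(49 + \frac{3}{4}\right) d^{4} = \frac{199 d^{4}}{4}$)
$20 O{\left(4 \right)} - 46 = 20 \frac{199 \cdot 4^{4}}{4} - 46 = 20 \cdot \frac{199}{4} \cdot 256 - 46 = 20 \cdot 12736 - 46 = 254720 - 46 = 254674$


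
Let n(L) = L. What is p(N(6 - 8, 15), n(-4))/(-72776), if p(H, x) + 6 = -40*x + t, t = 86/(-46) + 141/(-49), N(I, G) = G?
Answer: -21026/10252319 ≈ -0.0020509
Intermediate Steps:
t = -5350/1127 (t = 86*(-1/46) + 141*(-1/49) = -43/23 - 141/49 = -5350/1127 ≈ -4.7471)
p(H, x) = -12112/1127 - 40*x (p(H, x) = -6 + (-40*x - 5350/1127) = -6 + (-5350/1127 - 40*x) = -12112/1127 - 40*x)
p(N(6 - 8, 15), n(-4))/(-72776) = (-12112/1127 - 40*(-4))/(-72776) = (-12112/1127 + 160)*(-1/72776) = (168208/1127)*(-1/72776) = -21026/10252319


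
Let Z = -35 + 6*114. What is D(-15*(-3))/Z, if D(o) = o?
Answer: 45/649 ≈ 0.069337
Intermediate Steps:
Z = 649 (Z = -35 + 684 = 649)
D(-15*(-3))/Z = -15*(-3)/649 = 45*(1/649) = 45/649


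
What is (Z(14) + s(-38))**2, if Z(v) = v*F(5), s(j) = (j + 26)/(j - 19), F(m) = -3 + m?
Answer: 287296/361 ≈ 795.83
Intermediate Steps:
s(j) = (26 + j)/(-19 + j)
Z(v) = 2*v (Z(v) = v*(-3 + 5) = v*2 = 2*v)
(Z(14) + s(-38))**2 = (2*14 + (26 - 38)/(-19 - 38))**2 = (28 - 12/(-57))**2 = (28 - 1/57*(-12))**2 = (28 + 4/19)**2 = (536/19)**2 = 287296/361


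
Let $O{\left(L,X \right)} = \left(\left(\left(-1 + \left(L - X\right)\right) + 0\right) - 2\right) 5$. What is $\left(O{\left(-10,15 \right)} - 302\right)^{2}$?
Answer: $195364$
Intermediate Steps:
$O{\left(L,X \right)} = -15 - 5 X + 5 L$ ($O{\left(L,X \right)} = \left(\left(\left(-1 + L - X\right) + 0\right) - 2\right) 5 = \left(\left(-1 + L - X\right) - 2\right) 5 = \left(-3 + L - X\right) 5 = -15 - 5 X + 5 L$)
$\left(O{\left(-10,15 \right)} - 302\right)^{2} = \left(\left(-15 - 75 + 5 \left(-10\right)\right) - 302\right)^{2} = \left(\left(-15 - 75 - 50\right) - 302\right)^{2} = \left(-140 - 302\right)^{2} = \left(-442\right)^{2} = 195364$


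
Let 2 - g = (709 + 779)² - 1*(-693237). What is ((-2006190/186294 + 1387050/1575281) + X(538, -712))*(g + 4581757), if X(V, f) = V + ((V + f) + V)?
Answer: 73059774951391649694/48910899769 ≈ 1.4937e+9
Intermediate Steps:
g = -2907379 (g = 2 - ((709 + 779)² - 1*(-693237)) = 2 - (1488² + 693237) = 2 - (2214144 + 693237) = 2 - 1*2907381 = 2 - 2907381 = -2907379)
X(V, f) = f + 3*V (X(V, f) = V + (f + 2*V) = f + 3*V)
((-2006190/186294 + 1387050/1575281) + X(538, -712))*(g + 4581757) = ((-2006190/186294 + 1387050/1575281) + (-712 + 3*538))*(-2907379 + 4581757) = ((-2006190*1/186294 + 1387050*(1/1575281)) + (-712 + 1614))*1674378 = ((-334365/31049 + 1387050/1575281) + 902)*1674378 = (-483652316115/48910899769 + 902)*1674378 = (43633979275523/48910899769)*1674378 = 73059774951391649694/48910899769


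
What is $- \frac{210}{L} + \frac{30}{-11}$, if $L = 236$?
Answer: $- \frac{4695}{1298} \approx -3.6171$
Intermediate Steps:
$- \frac{210}{L} + \frac{30}{-11} = - \frac{210}{236} + \frac{30}{-11} = \left(-210\right) \frac{1}{236} + 30 \left(- \frac{1}{11}\right) = - \frac{105}{118} - \frac{30}{11} = - \frac{4695}{1298}$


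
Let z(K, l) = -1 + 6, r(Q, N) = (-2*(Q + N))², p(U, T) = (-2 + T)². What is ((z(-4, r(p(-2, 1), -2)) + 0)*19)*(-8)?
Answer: -760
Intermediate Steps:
r(Q, N) = (-2*N - 2*Q)² (r(Q, N) = (-2*(N + Q))² = (-2*N - 2*Q)²)
z(K, l) = 5
((z(-4, r(p(-2, 1), -2)) + 0)*19)*(-8) = ((5 + 0)*19)*(-8) = (5*19)*(-8) = 95*(-8) = -760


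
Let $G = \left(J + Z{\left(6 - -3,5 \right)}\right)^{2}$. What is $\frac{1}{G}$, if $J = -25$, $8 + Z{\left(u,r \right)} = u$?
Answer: $\frac{1}{576} \approx 0.0017361$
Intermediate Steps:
$Z{\left(u,r \right)} = -8 + u$
$G = 576$ ($G = \left(-25 + \left(-8 + \left(6 - -3\right)\right)\right)^{2} = \left(-25 + \left(-8 + \left(6 + 3\right)\right)\right)^{2} = \left(-25 + \left(-8 + 9\right)\right)^{2} = \left(-25 + 1\right)^{2} = \left(-24\right)^{2} = 576$)
$\frac{1}{G} = \frac{1}{576}$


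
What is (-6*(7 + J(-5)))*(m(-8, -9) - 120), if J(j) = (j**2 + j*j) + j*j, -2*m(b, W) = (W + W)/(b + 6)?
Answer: 61254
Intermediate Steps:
m(b, W) = -W/(6 + b) (m(b, W) = -(W + W)/(2*(b + 6)) = -2*W/(2*(6 + b)) = -W/(6 + b))
J(j) = 3*j**2 (J(j) = (j**2 + j**2) + j**2 = 2*j**2 + j**2 = 3*j**2)
(-6*(7 + J(-5)))*(m(-8, -9) - 120) = (-6*(7 + 3*(-5)**2))*(-1*(-9)/(6 - 8) - 120) = (-6*(7 + 3*25))*(-1*(-9)/(-2) - 120) = (-6*(7 + 75))*(-1*(-9)*(-1/2) - 120) = (-6*82)*(-9/2 - 120) = -492*(-249/2) = 61254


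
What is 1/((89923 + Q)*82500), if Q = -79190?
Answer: 1/885472500 ≈ 1.1293e-9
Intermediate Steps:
1/((89923 + Q)*82500) = 1/((89923 - 79190)*82500) = (1/82500)/10733 = (1/10733)*(1/82500) = 1/885472500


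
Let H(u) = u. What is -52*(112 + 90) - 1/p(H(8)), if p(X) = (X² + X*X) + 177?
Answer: -3203721/305 ≈ -10504.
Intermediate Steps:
p(X) = 177 + 2*X² (p(X) = (X² + X²) + 177 = 2*X² + 177 = 177 + 2*X²)
-52*(112 + 90) - 1/p(H(8)) = -52*(112 + 90) - 1/(177 + 2*8²) = -52*202 - 1/(177 + 2*64) = -10504 - 1/(177 + 128) = -10504 - 1/305 = -3203721/305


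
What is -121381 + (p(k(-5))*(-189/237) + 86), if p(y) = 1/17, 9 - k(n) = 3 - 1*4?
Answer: -162899248/1343 ≈ -1.2130e+5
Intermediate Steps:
k(n) = 10 (k(n) = 9 - (3 - 1*4) = 9 - (3 - 4) = 9 - 1*(-1) = 9 + 1 = 10)
p(y) = 1/17
-121381 + (p(k(-5))*(-189/237) + 86) = -121381 + ((-189/237)/17 + 86) = -121381 + ((-189*1/237)/17 + 86) = -121381 + ((1/17)*(-63/79) + 86) = -121381 + (-63/1343 + 86) = -121381 + 115435/1343 = -162899248/1343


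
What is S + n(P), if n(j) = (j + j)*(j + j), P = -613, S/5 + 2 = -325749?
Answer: -125679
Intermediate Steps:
S = -1628755 (S = -10 + 5*(-325749) = -10 - 1628745 = -1628755)
n(j) = 4*j² (n(j) = (2*j)*(2*j) = 4*j²)
S + n(P) = -1628755 + 4*(-613)² = -1628755 + 4*375769 = -1628755 + 1503076 = -125679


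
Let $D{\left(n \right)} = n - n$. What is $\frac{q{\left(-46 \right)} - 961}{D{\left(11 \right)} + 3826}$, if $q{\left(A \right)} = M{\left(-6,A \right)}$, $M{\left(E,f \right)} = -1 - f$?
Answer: $- \frac{458}{1913} \approx -0.23941$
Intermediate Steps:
$q{\left(A \right)} = -1 - A$
$D{\left(n \right)} = 0$
$\frac{q{\left(-46 \right)} - 961}{D{\left(11 \right)} + 3826} = \frac{\left(-1 - -46\right) - 961}{0 + 3826} = \frac{\left(-1 + 46\right) - 961}{3826} = \left(45 - 961\right) \frac{1}{3826} = \left(-916\right) \frac{1}{3826} = - \frac{458}{1913}$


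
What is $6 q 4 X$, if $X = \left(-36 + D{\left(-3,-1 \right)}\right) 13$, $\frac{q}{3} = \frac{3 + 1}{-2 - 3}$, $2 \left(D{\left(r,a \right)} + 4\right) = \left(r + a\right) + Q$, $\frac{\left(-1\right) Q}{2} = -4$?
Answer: $\frac{142272}{5} \approx 28454.0$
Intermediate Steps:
$Q = 8$ ($Q = \left(-2\right) \left(-4\right) = 8$)
$D{\left(r,a \right)} = \frac{a}{2} + \frac{r}{2}$ ($D{\left(r,a \right)} = -4 + \frac{\left(r + a\right) + 8}{2} = -4 + \frac{\left(a + r\right) + 8}{2} = -4 + \frac{8 + a + r}{2} = -4 + \left(4 + \frac{a}{2} + \frac{r}{2}\right) = \frac{a}{2} + \frac{r}{2}$)
$q = - \frac{12}{5}$ ($q = 3 \frac{3 + 1}{-2 - 3} = 3 \frac{4}{-5} = 3 \cdot 4 \left(- \frac{1}{5}\right) = 3 \left(- \frac{4}{5}\right) = - \frac{12}{5} \approx -2.4$)
$X = -494$ ($X = \left(-36 + \left(\frac{1}{2} \left(-1\right) + \frac{1}{2} \left(-3\right)\right)\right) 13 = \left(-36 - 2\right) 13 = \left(-38\right) 13 = -494$)
$6 q 4 X = 6 \left(- \frac{12}{5}\right) 4 \left(-494\right) = \left(- \frac{72}{5}\right) 4 \left(-494\right) = \left(- \frac{288}{5}\right) \left(-494\right) = \frac{142272}{5}$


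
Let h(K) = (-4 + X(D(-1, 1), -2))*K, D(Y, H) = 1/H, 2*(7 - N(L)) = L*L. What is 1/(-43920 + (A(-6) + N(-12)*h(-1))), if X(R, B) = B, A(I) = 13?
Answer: -1/44297 ≈ -2.2575e-5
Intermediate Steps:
N(L) = 7 - L**2/2 (N(L) = 7 - L*L/2 = 7 - L**2/2)
h(K) = -6*K (h(K) = (-4 - 2)*K = -6*K)
1/(-43920 + (A(-6) + N(-12)*h(-1))) = 1/(-43920 + (13 + (7 - 1/2*(-12)**2)*(-6*(-1)))) = 1/(-43920 + (13 + (7 - 1/2*144)*6)) = 1/(-43920 + (13 + (7 - 72)*6)) = 1/(-43920 + (13 - 65*6)) = 1/(-43920 + (13 - 390)) = 1/(-43920 - 377) = 1/(-44297) = -1/44297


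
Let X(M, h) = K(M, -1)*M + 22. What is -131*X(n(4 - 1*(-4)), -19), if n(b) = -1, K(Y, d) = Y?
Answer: -3013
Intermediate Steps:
X(M, h) = 22 + M**2 (X(M, h) = M*M + 22 = M**2 + 22 = 22 + M**2)
-131*X(n(4 - 1*(-4)), -19) = -131*(22 + (-1)**2) = -131*(22 + 1) = -131*23 = -3013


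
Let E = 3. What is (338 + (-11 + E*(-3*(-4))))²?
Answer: 131769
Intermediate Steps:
(338 + (-11 + E*(-3*(-4))))² = (338 + (-11 + 3*(-3*(-4))))² = (338 + (-11 + 3*12))² = (338 + (-11 + 36))² = (338 + 25)² = 363² = 131769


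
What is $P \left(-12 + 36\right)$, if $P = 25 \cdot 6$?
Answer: $3600$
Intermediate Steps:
$P = 150$
$P \left(-12 + 36\right) = 150 \left(-12 + 36\right) = 150 \cdot 24 = 3600$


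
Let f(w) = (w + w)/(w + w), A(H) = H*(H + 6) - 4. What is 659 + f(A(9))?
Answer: 660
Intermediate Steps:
A(H) = -4 + H*(6 + H) (A(H) = H*(6 + H) - 4 = -4 + H*(6 + H))
f(w) = 1 (f(w) = (2*w)/((2*w)) = (2*w)*(1/(2*w)) = 1)
659 + f(A(9)) = 659 + 1 = 660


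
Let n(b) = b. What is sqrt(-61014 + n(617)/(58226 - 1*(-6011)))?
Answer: 19*I*sqrt(697417319017)/64237 ≈ 247.01*I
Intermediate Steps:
sqrt(-61014 + n(617)/(58226 - 1*(-6011))) = sqrt(-61014 + 617/(58226 - 1*(-6011))) = sqrt(-61014 + 617/(58226 + 6011)) = sqrt(-61014 + 617/64237) = sqrt(-3919355701/64237) = 19*I*sqrt(697417319017)/64237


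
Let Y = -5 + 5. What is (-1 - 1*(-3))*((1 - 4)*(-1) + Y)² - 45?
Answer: -27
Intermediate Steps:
Y = 0
(-1 - 1*(-3))*((1 - 4)*(-1) + Y)² - 45 = (-1 - 1*(-3))*((1 - 4)*(-1) + 0)² - 45 = (-1 + 3)*(-3*(-1) + 0)² - 45 = 2*(3 + 0)² - 45 = 2*3² - 45 = 2*9 - 45 = 18 - 45 = -27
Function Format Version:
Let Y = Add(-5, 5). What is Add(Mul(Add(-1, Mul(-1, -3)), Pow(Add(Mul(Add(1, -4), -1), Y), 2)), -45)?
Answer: -27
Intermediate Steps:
Y = 0
Add(Mul(Add(-1, Mul(-1, -3)), Pow(Add(Mul(Add(1, -4), -1), Y), 2)), -45) = Add(Mul(Add(-1, Mul(-1, -3)), Pow(Add(Mul(Add(1, -4), -1), 0), 2)), -45) = Add(Mul(Add(-1, 3), Pow(Add(Mul(-3, -1), 0), 2)), -45) = Add(Mul(2, Pow(Add(3, 0), 2)), -45) = Add(Mul(2, Pow(3, 2)), -45) = Add(Mul(2, 9), -45) = Add(18, -45) = -27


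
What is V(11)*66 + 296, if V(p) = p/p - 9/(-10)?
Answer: 2107/5 ≈ 421.40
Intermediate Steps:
V(p) = 19/10 (V(p) = 1 - 9*(-1/10) = 1 + 9/10 = 19/10)
V(11)*66 + 296 = (19/10)*66 + 296 = 627/5 + 296 = 2107/5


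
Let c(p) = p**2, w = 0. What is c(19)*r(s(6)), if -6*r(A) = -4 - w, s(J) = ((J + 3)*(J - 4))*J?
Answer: 722/3 ≈ 240.67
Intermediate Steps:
s(J) = J*(-4 + J)*(3 + J) (s(J) = ((3 + J)*(-4 + J))*J = ((-4 + J)*(3 + J))*J = J*(-4 + J)*(3 + J))
r(A) = 2/3 (r(A) = -(-4 - 1*0)/6 = -(-4 + 0)/6 = -1/6*(-4) = 2/3)
c(19)*r(s(6)) = 19**2*(2/3) = 361*(2/3) = 722/3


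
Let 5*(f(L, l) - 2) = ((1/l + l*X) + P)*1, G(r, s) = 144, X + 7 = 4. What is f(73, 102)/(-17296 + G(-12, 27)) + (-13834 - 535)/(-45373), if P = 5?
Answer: 111536287/348464640 ≈ 0.32008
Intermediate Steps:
X = -3 (X = -7 + 4 = -3)
f(L, l) = 3 - 3*l/5 + 1/(5*l) (f(L, l) = 2 + (((1/l + l*(-3)) + 5)*1)/5 = 2 + (((1/l - 3*l) + 5)*1)/5 = 2 + ((5 + 1/l - 3*l)*1)/5 = 2 + (5 + 1/l - 3*l)/5 = 2 + (1 - 3*l/5 + 1/(5*l)) = 3 - 3*l/5 + 1/(5*l))
f(73, 102)/(-17296 + G(-12, 27)) + (-13834 - 535)/(-45373) = ((⅕)*(1 + 3*102*(5 - 1*102))/102)/(-17296 + 144) + (-13834 - 535)/(-45373) = ((⅕)*(1/102)*(1 + 3*102*(5 - 102)))/(-17152) - 14369*(-1/45373) = ((⅕)*(1/102)*(1 + 3*102*(-97)))*(-1/17152) + 14369/45373 = ((⅕)*(1/102)*(1 - 29682))*(-1/17152) + 14369/45373 = ((⅕)*(1/102)*(-29681))*(-1/17152) + 14369/45373 = -29681/510*(-1/17152) + 14369/45373 = 443/130560 + 14369/45373 = 111536287/348464640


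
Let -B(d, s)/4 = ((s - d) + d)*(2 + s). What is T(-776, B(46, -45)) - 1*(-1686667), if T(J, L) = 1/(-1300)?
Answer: 2192667099/1300 ≈ 1.6867e+6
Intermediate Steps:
B(d, s) = -4*s*(2 + s) (B(d, s) = -4*((s - d) + d)*(2 + s) = -4*s*(2 + s))
T(J, L) = -1/1300
T(-776, B(46, -45)) - 1*(-1686667) = -1/1300 - 1*(-1686667) = -1/1300 + 1686667 = 2192667099/1300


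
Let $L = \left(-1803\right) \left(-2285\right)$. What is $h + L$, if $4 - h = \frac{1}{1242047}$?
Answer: $\frac{5117058511372}{1242047} \approx 4.1199 \cdot 10^{6}$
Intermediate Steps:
$h = \frac{4968187}{1242047}$ ($h = 4 - \frac{1}{1242047} = \frac{4968187}{1242047} \approx 4.0$)
$L = 4119855$
$h + L = \frac{4968187}{1242047} + 4119855 = \frac{5117058511372}{1242047}$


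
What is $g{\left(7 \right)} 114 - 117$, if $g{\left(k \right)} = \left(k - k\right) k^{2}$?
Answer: $-117$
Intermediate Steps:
$g{\left(k \right)} = 0$ ($g{\left(k \right)} = 0 k^{2} = 0$)
$g{\left(7 \right)} 114 - 117 = 0 \cdot 114 - 117 = 0 - 117 = -117$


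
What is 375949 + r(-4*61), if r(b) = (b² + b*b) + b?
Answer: 494777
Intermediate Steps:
r(b) = b + 2*b² (r(b) = (b² + b²) + b = 2*b² + b = b + 2*b²)
375949 + r(-4*61) = 375949 + (-4*61)*(1 + 2*(-4*61)) = 375949 - 244*(1 + 2*(-244)) = 375949 - 244*(1 - 488) = 375949 - 244*(-487) = 375949 + 118828 = 494777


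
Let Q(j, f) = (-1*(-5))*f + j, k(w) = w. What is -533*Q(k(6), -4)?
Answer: 7462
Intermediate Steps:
Q(j, f) = j + 5*f (Q(j, f) = 5*f + j = j + 5*f)
-533*Q(k(6), -4) = -533*(6 + 5*(-4)) = -533*(6 - 20) = -533*(-14) = 7462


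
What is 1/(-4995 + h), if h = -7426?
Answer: -1/12421 ≈ -8.0509e-5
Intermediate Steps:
1/(-4995 + h) = 1/(-4995 - 7426) = 1/(-12421) = -1/12421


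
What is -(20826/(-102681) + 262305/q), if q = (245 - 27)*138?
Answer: -974341123/114409452 ≈ -8.5163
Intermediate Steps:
q = 30084 (q = 218*138 = 30084)
-(20826/(-102681) + 262305/q) = -(20826/(-102681) + 262305/30084) = -(20826*(-1/102681) + 262305*(1/30084)) = -(-2314/11409 + 87435/10028) = -1*974341123/114409452 = -974341123/114409452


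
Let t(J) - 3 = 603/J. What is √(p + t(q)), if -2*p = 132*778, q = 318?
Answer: I*√576891114/106 ≈ 226.59*I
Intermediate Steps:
p = -51348 (p = -66*778 = -½*102696 = -51348)
t(J) = 3 + 603/J
√(p + t(q)) = √(-51348 + (3 + 603/318)) = √(-51348 + (3 + 603*(1/318))) = √(-51348 + (3 + 201/106)) = √(-51348 + 519/106) = √(-5442369/106) = I*√576891114/106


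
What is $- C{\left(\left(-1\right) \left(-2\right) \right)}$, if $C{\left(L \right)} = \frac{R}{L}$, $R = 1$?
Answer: $- \frac{1}{2} \approx -0.5$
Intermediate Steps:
$C{\left(L \right)} = \frac{1}{L}$ ($C{\left(L \right)} = 1 \frac{1}{L} = \frac{1}{L}$)
$- C{\left(\left(-1\right) \left(-2\right) \right)} = - \frac{1}{\left(-1\right) \left(-2\right)} = - \frac{1}{2}$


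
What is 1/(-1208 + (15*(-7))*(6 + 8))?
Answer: -1/2678 ≈ -0.00037341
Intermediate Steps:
1/(-1208 + (15*(-7))*(6 + 8)) = 1/(-1208 - 105*14) = 1/(-1208 - 1470) = 1/(-2678) = -1/2678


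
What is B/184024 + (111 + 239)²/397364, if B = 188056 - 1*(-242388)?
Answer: 12099118101/4570282046 ≈ 2.6473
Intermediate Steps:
B = 430444 (B = 188056 + 242388 = 430444)
B/184024 + (111 + 239)²/397364 = 430444/184024 + (111 + 239)²/397364 = 430444*(1/184024) + 350²*(1/397364) = 107611/46006 + 122500*(1/397364) = 107611/46006 + 30625/99341 = 12099118101/4570282046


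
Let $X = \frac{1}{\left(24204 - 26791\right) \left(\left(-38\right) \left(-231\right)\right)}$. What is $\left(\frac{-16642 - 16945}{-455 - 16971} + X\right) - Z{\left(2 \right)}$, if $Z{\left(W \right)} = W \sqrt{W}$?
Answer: $\frac{190679154814}{98930390559} - 2 \sqrt{2} \approx -0.90102$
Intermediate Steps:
$Z{\left(W \right)} = W^{\frac{3}{2}}$
$X = - \frac{1}{22708686}$ ($X = \frac{1}{\left(-2587\right) 8778} = \left(- \frac{1}{2587}\right) \frac{1}{8778} = - \frac{1}{22708686} \approx -4.4036 \cdot 10^{-8}$)
$\left(\frac{-16642 - 16945}{-455 - 16971} + X\right) - Z{\left(2 \right)} = \left(\frac{-16642 - 16945}{-455 - 16971} - \frac{1}{22708686}\right) - 2^{\frac{3}{2}} = \left(- \frac{33587}{-17426} - \frac{1}{22708686}\right) - 2 \sqrt{2} = \left(\left(-33587\right) \left(- \frac{1}{17426}\right) - \frac{1}{22708686}\right) - 2 \sqrt{2} = \left(\frac{33587}{17426} - \frac{1}{22708686}\right) - 2 \sqrt{2} = \frac{190679154814}{98930390559} - 2 \sqrt{2}$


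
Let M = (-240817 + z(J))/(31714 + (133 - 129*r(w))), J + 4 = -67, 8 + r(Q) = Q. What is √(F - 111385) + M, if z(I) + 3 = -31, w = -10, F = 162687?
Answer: -240851/34169 + √51302 ≈ 219.45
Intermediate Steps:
r(Q) = -8 + Q
J = -71 (J = -4 - 67 = -71)
z(I) = -34 (z(I) = -3 - 31 = -34)
M = -240851/34169 (M = (-240817 - 34)/(31714 + (133 - 129*(-8 - 10))) = -240851/(31714 + (133 - 129*(-18))) = -240851/(31714 + (133 + 2322)) = -240851/(31714 + 2455) = -240851/34169 ≈ -7.0488)
√(F - 111385) + M = √(162687 - 111385) - 240851/34169 = √51302 - 240851/34169 = -240851/34169 + √51302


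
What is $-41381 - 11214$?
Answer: $-52595$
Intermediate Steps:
$-41381 - 11214 = -52595$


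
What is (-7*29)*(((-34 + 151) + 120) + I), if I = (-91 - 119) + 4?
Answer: -6293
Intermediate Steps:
I = -206 (I = -210 + 4 = -206)
(-7*29)*(((-34 + 151) + 120) + I) = (-7*29)*(((-34 + 151) + 120) - 206) = -203*((117 + 120) - 206) = -203*(237 - 206) = -203*31 = -6293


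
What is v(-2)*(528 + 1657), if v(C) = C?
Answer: -4370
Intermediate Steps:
v(-2)*(528 + 1657) = -2*(528 + 1657) = -2*2185 = -4370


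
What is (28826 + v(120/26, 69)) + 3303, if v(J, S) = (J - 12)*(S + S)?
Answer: 404429/13 ≈ 31110.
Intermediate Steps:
v(J, S) = 2*S*(-12 + J) (v(J, S) = (-12 + J)*(2*S) = 2*S*(-12 + J))
(28826 + v(120/26, 69)) + 3303 = (28826 + 2*69*(-12 + 120/26)) + 3303 = (28826 + 2*69*(-12 + 120*(1/26))) + 3303 = (28826 + 2*69*(-12 + 60/13)) + 3303 = (28826 + 2*69*(-96/13)) + 3303 = (28826 - 13248/13) + 3303 = 361490/13 + 3303 = 404429/13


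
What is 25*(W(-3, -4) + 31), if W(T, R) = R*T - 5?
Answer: 950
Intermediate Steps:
W(T, R) = -5 + R*T
25*(W(-3, -4) + 31) = 25*((-5 - 4*(-3)) + 31) = 25*((-5 + 12) + 31) = 25*(7 + 31) = 25*38 = 950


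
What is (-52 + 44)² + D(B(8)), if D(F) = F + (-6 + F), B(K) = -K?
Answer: 42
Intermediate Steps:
D(F) = -6 + 2*F
(-52 + 44)² + D(B(8)) = (-52 + 44)² + (-6 + 2*(-1*8)) = (-8)² + (-6 + 2*(-8)) = 64 + (-6 - 16) = 64 - 22 = 42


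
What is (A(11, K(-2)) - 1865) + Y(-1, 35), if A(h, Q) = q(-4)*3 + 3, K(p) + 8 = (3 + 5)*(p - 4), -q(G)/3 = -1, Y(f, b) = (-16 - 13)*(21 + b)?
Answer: -3477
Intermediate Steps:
Y(f, b) = -609 - 29*b (Y(f, b) = -29*(21 + b) = -609 - 29*b)
q(G) = 3 (q(G) = -3*(-1) = 3)
K(p) = -40 + 8*p (K(p) = -8 + (3 + 5)*(p - 4) = -8 + 8*(-4 + p) = -8 + (-32 + 8*p) = -40 + 8*p)
A(h, Q) = 12 (A(h, Q) = 3*3 + 3 = 9 + 3 = 12)
(A(11, K(-2)) - 1865) + Y(-1, 35) = (12 - 1865) + (-609 - 29*35) = -1853 + (-609 - 1015) = -1853 - 1624 = -3477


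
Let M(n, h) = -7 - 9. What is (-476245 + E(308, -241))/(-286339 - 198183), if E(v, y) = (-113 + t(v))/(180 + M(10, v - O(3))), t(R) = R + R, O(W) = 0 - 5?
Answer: 78103677/79461608 ≈ 0.98291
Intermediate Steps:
O(W) = -5
M(n, h) = -16
t(R) = 2*R
E(v, y) = -113/164 + v/82 (E(v, y) = (-113 + 2*v)/(180 - 16) = (-113 + 2*v)/164 = (-113 + 2*v)*(1/164) = -113/164 + v/82)
(-476245 + E(308, -241))/(-286339 - 198183) = (-476245 + (-113/164 + (1/82)*308))/(-286339 - 198183) = (-476245 + (-113/164 + 154/41))/(-484522) = (-476245 + 503/164)*(-1/484522) = -78103677/164*(-1/484522) = 78103677/79461608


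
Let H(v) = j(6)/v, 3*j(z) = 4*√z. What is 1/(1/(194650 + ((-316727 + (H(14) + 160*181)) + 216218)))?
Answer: 123101 + 2*√6/21 ≈ 1.2310e+5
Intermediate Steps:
j(z) = 4*√z/3 (j(z) = (4*√z)/3 = 4*√z/3)
H(v) = 4*√6/(3*v) (H(v) = (4*√6/3)/v = 4*√6/(3*v))
1/(1/(194650 + ((-316727 + (H(14) + 160*181)) + 216218))) = 1/(1/(194650 + ((-316727 + ((4/3)*√6/14 + 160*181)) + 216218))) = 1/(1/(194650 + ((-316727 + ((4/3)*√6*(1/14) + 28960)) + 216218))) = 1/(1/(194650 + ((-316727 + (2*√6/21 + 28960)) + 216218))) = 1/(1/(194650 + ((-316727 + (28960 + 2*√6/21)) + 216218))) = 1/(1/(194650 + ((-287767 + 2*√6/21) + 216218))) = 1/(1/(194650 + (-71549 + 2*√6/21))) = 1/(1/(123101 + 2*√6/21)) = 123101 + 2*√6/21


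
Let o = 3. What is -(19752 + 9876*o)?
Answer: -49380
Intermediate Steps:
-(19752 + 9876*o) = -2469*((1*√(3 + 2))*2)² = -2469*((1*√5)*2)² = -2469*(√5*2)² = -2469*(2*√5)² = -2469*20 = -49380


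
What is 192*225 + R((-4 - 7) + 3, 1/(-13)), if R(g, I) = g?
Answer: 43192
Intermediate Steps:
192*225 + R((-4 - 7) + 3, 1/(-13)) = 192*225 + ((-4 - 7) + 3) = 43200 + (-11 + 3) = 43200 - 8 = 43192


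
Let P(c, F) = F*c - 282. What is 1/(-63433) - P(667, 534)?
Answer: -22575550969/63433 ≈ -3.5590e+5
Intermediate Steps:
P(c, F) = -282 + F*c
1/(-63433) - P(667, 534) = 1/(-63433) - (-282 + 534*667) = -1/63433 - (-282 + 356178) = -1/63433 - 1*355896 = -1/63433 - 355896 = -22575550969/63433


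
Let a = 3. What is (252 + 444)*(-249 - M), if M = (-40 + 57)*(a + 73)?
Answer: -1072536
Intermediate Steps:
M = 1292 (M = (-40 + 57)*(3 + 73) = 17*76 = 1292)
(252 + 444)*(-249 - M) = (252 + 444)*(-249 - 1*1292) = 696*(-249 - 1292) = 696*(-1541) = -1072536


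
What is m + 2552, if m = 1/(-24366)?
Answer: 62182031/24366 ≈ 2552.0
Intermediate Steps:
m = -1/24366 ≈ -4.1041e-5
m + 2552 = -1/24366 + 2552 = 62182031/24366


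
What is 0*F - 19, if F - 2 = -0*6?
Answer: -19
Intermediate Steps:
F = 2 (F = 2 - 0*6 = 2 - 2*0 = 2 + 0 = 2)
0*F - 19 = 0*2 - 19 = 0 - 19 = -19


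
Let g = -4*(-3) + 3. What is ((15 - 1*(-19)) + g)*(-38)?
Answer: -1862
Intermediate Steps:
g = 15 (g = 12 + 3 = 15)
((15 - 1*(-19)) + g)*(-38) = ((15 - 1*(-19)) + 15)*(-38) = ((15 + 19) + 15)*(-38) = (34 + 15)*(-38) = 49*(-38) = -1862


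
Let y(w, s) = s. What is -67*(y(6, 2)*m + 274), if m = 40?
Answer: -23718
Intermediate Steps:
-67*(y(6, 2)*m + 274) = -67*(2*40 + 274) = -67*(80 + 274) = -67*354 = -23718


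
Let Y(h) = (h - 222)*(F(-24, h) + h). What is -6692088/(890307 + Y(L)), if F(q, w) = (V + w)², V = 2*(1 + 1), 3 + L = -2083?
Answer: 6692088/9998838197 ≈ 0.00066929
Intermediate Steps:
L = -2086 (L = -3 - 2083 = -2086)
V = 4 (V = 2*2 = 4)
F(q, w) = (4 + w)²
Y(h) = (-222 + h)*(h + (4 + h)²) (Y(h) = (h - 222)*((4 + h)² + h) = (-222 + h)*(h + (4 + h)²))
-6692088/(890307 + Y(L)) = -6692088/(890307 + (-3552 + (-2086)³ - 1982*(-2086) - 213*(-2086)²)) = -6692088/(890307 + (-3552 - 9077012056 + 4134452 - 213*4351396)) = -6692088/(890307 + (-3552 - 9077012056 + 4134452 - 926847348)) = -6692088/(890307 - 9999728504) = -6692088/(-9998838197) = -6692088*(-1/9998838197) = 6692088/9998838197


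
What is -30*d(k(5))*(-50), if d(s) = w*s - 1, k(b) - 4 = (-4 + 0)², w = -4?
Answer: -121500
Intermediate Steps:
k(b) = 20 (k(b) = 4 + (-4 + 0)² = 4 + (-4)² = 4 + 16 = 20)
d(s) = -1 - 4*s (d(s) = -4*s - 1 = -1 - 4*s)
-30*d(k(5))*(-50) = -30*(-1 - 4*20)*(-50) = -30*(-1 - 80)*(-50) = -30*(-81)*(-50) = 2430*(-50) = -121500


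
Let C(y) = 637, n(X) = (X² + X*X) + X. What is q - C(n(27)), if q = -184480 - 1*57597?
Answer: -242714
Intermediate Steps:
n(X) = X + 2*X² (n(X) = (X² + X²) + X = 2*X² + X = X + 2*X²)
q = -242077 (q = -184480 - 57597 = -242077)
q - C(n(27)) = -242077 - 1*637 = -242077 - 637 = -242714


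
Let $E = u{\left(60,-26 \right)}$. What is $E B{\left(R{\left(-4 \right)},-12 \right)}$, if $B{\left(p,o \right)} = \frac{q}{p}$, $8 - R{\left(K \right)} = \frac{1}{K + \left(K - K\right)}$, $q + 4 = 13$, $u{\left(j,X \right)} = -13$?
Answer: $- \frac{156}{11} \approx -14.182$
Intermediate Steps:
$E = -13$
$q = 9$ ($q = -4 + 13 = 9$)
$R{\left(K \right)} = 8 - \frac{1}{K}$ ($R{\left(K \right)} = 8 - \frac{1}{K + \left(K - K\right)} = 8 - \frac{1}{K + 0} = 8 - \frac{1}{K}$)
$B{\left(p,o \right)} = \frac{9}{p}$
$E B{\left(R{\left(-4 \right)},-12 \right)} = - 13 \frac{9}{8 - \frac{1}{-4}} = - 13 \frac{9}{8 - - \frac{1}{4}} = - 13 \frac{9}{8 + \frac{1}{4}} = - 13 \frac{9}{\frac{33}{4}} = - 13 \cdot 9 \cdot \frac{4}{33} = \left(-13\right) \frac{12}{11} = - \frac{156}{11}$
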